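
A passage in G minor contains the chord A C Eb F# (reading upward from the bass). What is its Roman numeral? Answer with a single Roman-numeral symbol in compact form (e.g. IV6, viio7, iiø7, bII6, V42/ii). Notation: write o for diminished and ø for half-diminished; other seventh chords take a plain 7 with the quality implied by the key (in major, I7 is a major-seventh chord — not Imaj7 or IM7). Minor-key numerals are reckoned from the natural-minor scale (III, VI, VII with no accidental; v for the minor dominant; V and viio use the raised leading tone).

viio65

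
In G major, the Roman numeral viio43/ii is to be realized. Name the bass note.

The applied chord viio43/ii is rooted on G#: G#-B-D-F.
The figure 43 means second inversion — the fifth is in the bass.

D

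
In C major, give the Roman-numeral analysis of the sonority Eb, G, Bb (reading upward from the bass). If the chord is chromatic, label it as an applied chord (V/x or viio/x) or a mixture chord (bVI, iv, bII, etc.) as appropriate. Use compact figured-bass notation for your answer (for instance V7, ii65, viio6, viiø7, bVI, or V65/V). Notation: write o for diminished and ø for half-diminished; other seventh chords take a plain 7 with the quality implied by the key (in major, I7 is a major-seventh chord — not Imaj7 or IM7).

bIII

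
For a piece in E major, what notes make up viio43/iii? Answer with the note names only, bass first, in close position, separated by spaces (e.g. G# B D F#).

C# E F## A#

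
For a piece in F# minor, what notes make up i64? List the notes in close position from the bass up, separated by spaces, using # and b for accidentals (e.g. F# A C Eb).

C# F# A

In F# minor, the first degree is F#, and the diatonic chord built there is a minor triad.
Stacking thirds from F# gives F#-A-C#.
The figured bass 64 indicates second inversion, placing the fifth (C#) in the bass: C#-F#-A.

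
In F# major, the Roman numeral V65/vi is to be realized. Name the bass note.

The applied chord V65/vi is rooted on A#: A#-C##-E#-G#.
The figure 65 means first inversion — the third is in the bass.

C##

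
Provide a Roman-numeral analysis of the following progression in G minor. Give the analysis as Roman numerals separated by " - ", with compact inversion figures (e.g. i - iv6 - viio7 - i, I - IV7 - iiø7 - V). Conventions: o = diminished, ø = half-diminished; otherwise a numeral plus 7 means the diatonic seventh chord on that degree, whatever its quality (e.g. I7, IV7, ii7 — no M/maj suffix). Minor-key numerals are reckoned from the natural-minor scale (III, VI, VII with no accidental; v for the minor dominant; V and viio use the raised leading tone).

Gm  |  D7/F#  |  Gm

i - V65 - i

Gm: minor triad on G = scale degree 1 → i.
D7/F#: root D is the dominant; dominant seventh chord there is V65.
Gm: root G is the tonic; minor triad there is i.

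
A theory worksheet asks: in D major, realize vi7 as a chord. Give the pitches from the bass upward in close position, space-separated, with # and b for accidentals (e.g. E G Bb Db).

B D F# A

The numeral's case and figure indicate a minor seventh chord. In D major its root, scale degree 6, is B.
Stacking thirds from B gives B-D-F#-A.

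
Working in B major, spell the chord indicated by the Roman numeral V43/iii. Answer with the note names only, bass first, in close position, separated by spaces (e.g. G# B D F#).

E# G# A# C##

The slash means an applied dominant: we want the dominant of iii. In B major, iii is D# minor, and its dominant is built on A#.
Building a dominant seventh chord on A# gives A#-C##-E#-G#.
The figured bass 43 indicates second inversion, placing the fifth (E#) in the bass: E#-G#-A#-C##.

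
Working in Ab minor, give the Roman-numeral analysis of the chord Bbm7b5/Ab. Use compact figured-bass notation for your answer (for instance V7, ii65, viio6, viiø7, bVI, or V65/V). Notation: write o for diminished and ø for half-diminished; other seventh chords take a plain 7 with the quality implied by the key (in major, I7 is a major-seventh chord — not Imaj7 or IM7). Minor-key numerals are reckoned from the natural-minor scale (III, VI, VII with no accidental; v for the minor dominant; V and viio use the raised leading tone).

iiø42

The pitches Bb-Db-Fb-Ab form a half-diminished seventh chord rooted on Bb.
Bb is scale degree 2 in Ab minor, and a half-diminished seventh chord on that degree is written iiø7.
With Ab in the bass the chord is in third inversion, so the figured bass is 42.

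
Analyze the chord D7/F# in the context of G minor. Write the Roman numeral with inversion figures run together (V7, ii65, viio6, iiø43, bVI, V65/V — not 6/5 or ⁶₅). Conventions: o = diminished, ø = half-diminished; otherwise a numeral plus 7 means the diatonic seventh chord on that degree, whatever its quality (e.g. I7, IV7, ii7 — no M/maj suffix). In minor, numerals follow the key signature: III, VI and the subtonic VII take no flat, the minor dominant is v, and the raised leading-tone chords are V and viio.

Stacked in thirds the chord is D-F#-A-C: a dominant seventh chord on D.
D is scale degree 5 in G minor, and a dominant seventh chord on that degree is written V7.
With F# in the bass the chord is in first inversion, so the figured bass is 65.

V65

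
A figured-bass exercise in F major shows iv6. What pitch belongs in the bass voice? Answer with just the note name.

Db

iv in F major has root Bb; the chord is Bb-Db-F.
The figure 6 means first inversion — the third is in the bass.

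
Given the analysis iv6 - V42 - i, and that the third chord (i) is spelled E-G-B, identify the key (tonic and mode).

E minor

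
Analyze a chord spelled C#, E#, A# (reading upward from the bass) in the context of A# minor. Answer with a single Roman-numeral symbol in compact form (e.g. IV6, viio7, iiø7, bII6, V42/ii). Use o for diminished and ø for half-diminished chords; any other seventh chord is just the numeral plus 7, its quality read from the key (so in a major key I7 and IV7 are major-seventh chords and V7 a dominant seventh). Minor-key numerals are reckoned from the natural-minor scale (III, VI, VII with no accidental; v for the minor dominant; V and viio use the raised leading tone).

Stacked in thirds the chord is A#-C#-E#: a minor triad on A#.
In A# minor, A# is the tonic; the diatonic minor triad there is i.
With C# in the bass the chord is in first inversion, so the figured bass is 6.

i6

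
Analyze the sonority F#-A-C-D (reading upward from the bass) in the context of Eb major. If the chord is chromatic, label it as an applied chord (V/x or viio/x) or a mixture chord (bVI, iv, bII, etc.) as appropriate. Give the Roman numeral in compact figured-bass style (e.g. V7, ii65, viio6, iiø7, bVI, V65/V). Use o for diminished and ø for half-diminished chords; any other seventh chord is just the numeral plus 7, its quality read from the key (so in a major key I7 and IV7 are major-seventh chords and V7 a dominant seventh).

V65/iii

Stacked in thirds the chord is D-F#-A-C: a dominant seventh chord on D.
D is not a diatonic chord root with this quality in Eb major, but it lies a perfect fifth above G (iii), so the chord functions as an applied dominant of iii.
With F# in the bass the chord is in first inversion, so the figured bass is 65.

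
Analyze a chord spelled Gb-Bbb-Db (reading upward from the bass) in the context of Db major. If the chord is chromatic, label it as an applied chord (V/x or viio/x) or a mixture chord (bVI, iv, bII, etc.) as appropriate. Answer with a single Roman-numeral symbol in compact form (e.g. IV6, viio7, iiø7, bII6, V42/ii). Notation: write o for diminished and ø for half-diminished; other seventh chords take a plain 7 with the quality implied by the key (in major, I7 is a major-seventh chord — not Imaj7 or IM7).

iv

Stacked in thirds the chord is Gb-Bbb-Db: a minor triad on Gb.
Gb is the fourth degree of Db major. This is the minor subdominant, borrowed from the parallel minor.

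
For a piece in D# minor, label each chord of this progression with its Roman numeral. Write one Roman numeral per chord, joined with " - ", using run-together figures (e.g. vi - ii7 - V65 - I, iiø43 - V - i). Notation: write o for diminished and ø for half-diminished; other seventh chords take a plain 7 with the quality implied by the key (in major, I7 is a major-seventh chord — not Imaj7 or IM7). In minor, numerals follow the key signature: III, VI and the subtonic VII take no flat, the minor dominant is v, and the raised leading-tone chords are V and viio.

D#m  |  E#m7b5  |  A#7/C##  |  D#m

i - iiø7 - V65 - i

D#m has root D#, degree 1 in D# minor, so i.
E#m7b5 has root E#, degree 2 in D# minor, so iiø7.
A#7/C##: root A# is the dominant; dominant seventh chord there is V65.
D#m has root D#, degree 1 in D# minor, so i.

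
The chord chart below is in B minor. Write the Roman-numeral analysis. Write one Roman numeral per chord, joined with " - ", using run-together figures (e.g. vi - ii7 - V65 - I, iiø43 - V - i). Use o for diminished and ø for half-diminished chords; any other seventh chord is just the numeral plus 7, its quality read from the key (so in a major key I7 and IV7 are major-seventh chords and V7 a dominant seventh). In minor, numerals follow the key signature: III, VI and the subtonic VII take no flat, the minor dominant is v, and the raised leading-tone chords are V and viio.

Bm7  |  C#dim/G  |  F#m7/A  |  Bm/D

i7 - iio64 - v65 - i6

Bm7: root B is the tonic; minor seventh chord there is i7.
C#dim/G has root C#, degree 2 in B minor, so iio64.
F#m7/A: minor seventh chord on F# = scale degree 5 → v65.
Bm/D: root B is the tonic; minor triad there is i6.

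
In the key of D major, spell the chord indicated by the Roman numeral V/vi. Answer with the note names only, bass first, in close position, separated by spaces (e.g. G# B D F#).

F# A# C#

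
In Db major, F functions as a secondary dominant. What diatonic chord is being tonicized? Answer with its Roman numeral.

The chord is a major triad on F.
A dominant resolves down a perfect fifth: F → Bb. In Db major, Bb is scale degree 6, i.e. vi.

vi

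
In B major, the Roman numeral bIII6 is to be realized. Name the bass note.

F#

bIII in B major has root D; the chord is D-F#-A.
The figure 6 means first inversion — the third is in the bass.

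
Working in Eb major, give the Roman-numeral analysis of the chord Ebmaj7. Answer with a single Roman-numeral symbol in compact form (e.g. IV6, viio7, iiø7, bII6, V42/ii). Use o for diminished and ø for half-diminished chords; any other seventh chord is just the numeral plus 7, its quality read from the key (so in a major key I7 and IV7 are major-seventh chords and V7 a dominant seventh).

I7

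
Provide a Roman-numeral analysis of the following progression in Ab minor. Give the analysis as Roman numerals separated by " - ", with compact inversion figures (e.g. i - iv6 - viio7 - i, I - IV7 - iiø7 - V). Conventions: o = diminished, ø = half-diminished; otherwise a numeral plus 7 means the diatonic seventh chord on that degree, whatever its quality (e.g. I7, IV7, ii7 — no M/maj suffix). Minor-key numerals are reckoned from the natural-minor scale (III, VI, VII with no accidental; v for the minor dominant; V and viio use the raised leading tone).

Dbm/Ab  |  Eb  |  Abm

iv64 - V - i

Dbm/Ab: root Db is the subdominant; minor triad there is iv64.
Eb: root Eb is the dominant; major triad there is V.
Abm: minor triad on Ab = scale degree 1 → i.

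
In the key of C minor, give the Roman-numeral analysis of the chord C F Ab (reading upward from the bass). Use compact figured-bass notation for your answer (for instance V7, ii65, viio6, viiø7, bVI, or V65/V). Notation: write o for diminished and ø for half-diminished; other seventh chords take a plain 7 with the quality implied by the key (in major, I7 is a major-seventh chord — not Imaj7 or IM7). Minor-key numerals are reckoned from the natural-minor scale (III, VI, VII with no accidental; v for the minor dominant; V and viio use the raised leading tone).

Stacked in thirds the chord is F-Ab-C: a minor triad on F.
F is scale degree 4 in C minor, and a minor triad on that degree is written iv.
With C in the bass the chord is in second inversion, so the figured bass is 64.

iv64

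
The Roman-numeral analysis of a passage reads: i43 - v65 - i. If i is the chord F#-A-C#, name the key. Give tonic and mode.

F# minor

i is given as F#-A-C# — a minor triad with root F#.
If F# is scale degree 1 and the mode makes that degree carry a minor triad, the tonic is F# and the mode is minor.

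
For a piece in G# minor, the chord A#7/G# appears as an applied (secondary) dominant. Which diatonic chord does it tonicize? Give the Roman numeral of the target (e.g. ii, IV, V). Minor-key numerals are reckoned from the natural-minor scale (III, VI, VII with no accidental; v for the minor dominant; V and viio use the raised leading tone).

The chord is a dominant seventh chord on A#.
A dominant resolves down a perfect fifth: A# → D#. In G# minor, D# is scale degree 5, i.e. V.

V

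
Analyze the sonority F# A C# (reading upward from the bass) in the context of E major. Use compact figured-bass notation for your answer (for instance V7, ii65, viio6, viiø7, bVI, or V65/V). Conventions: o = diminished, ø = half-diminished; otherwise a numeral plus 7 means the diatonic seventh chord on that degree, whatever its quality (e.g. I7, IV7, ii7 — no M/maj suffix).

ii

The pitches F#-A-C# form a minor triad rooted on F#.
F# is scale degree 2 in E major, and a minor triad on that degree is written ii.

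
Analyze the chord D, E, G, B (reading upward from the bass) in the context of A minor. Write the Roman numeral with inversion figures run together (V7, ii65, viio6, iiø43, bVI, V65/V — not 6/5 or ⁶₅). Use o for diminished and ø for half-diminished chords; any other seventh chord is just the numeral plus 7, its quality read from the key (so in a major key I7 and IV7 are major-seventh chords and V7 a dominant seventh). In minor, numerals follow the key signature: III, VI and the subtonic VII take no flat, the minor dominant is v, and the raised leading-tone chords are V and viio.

v42

The pitches E-G-B-D form a minor seventh chord rooted on E.
E is scale degree 5 in A minor, and a minor seventh chord on that degree is written v7.
With D in the bass the chord is in third inversion, so the figured bass is 42.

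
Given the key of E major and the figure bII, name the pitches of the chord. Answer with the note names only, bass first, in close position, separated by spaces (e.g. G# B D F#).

bII is the Neapolitan chord — a major triad on the lowered second degree. In E major that root is F.
So the chord is F-A-C, a major triad.

F A C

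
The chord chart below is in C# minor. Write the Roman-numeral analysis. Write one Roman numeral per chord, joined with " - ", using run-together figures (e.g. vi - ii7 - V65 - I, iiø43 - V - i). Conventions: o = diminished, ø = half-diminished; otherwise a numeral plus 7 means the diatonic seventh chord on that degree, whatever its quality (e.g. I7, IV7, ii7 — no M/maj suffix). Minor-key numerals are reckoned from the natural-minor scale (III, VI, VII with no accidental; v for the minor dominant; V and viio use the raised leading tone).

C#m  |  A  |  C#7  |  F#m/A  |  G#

C#m has root C#, degree 1 in C# minor, so i.
A has root A, degree 6 in C# minor, so VI.
C#7: a dominant seventh chord on C#, the applied dominant of iv → V7/iv.
F#m/A has root F#, degree 4 in C# minor, so iv6.
G#: major triad on G# = scale degree 5 → V.

i - VI - V7/iv - iv6 - V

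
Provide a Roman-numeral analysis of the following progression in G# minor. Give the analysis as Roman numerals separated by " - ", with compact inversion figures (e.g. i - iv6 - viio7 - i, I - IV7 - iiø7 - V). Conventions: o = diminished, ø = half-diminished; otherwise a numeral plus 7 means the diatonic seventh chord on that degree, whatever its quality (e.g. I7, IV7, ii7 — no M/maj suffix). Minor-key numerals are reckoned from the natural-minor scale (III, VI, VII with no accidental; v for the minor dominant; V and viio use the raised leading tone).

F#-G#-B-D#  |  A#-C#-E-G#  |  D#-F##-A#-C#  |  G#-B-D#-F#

F#-G#-B-D#: root G# is the tonic; minor seventh chord there is i42.
A#-C#-E-G# has root A#, degree 2 in G# minor, so iiø7.
D#-F##-A#-C#: root D# is the dominant; dominant seventh chord there is V7.
G#-B-D#-F#: root G# is the tonic; minor seventh chord there is i7.

i42 - iiø7 - V7 - i7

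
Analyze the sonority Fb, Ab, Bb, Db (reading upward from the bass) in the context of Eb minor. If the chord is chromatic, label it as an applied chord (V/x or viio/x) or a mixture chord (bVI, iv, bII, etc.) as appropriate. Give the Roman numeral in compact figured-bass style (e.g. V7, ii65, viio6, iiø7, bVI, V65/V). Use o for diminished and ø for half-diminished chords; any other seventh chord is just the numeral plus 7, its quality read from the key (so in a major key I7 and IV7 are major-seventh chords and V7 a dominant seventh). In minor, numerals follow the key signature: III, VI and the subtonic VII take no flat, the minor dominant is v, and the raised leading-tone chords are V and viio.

Stacked in thirds the chord is Bb-Db-Fb-Ab: a half-diminished seventh chord on Bb.
Bb sits a half step below Cb (VI in Eb minor); a diminished chord there is the applied leading-tone chord of VI.
With Fb in the bass the chord is in second inversion, so the figured bass is 43.

viiø43/VI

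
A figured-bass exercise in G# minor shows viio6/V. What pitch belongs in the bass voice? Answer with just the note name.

The applied chord viio6/V is rooted on C##: C##-E#-G#.
The figure 6 means first inversion — the third is in the bass.

E#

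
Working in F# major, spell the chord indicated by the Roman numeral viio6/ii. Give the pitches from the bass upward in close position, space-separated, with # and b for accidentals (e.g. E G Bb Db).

viio6/ii is a secondary leading-tone chord. The target ii is G# in F# major; the applied chord is rooted a semitone below, on F##.
Building a diminished triad on F## gives F##-A#-C#.
With the 6 figure the chord is in first inversion; from the bass A# upward in close position it reads A#-C#-F##.

A# C# F##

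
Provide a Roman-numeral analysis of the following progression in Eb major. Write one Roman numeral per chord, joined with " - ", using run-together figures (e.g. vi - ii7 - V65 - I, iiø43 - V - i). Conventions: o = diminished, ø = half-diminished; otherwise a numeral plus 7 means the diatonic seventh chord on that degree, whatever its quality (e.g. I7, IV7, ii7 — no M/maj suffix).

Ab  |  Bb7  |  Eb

IV - V7 - I

Ab: major triad on Ab = scale degree 4 → IV.
Bb7 has root Bb, degree 5 in Eb major, so V7.
Eb has root Eb, degree 1 in Eb major, so I.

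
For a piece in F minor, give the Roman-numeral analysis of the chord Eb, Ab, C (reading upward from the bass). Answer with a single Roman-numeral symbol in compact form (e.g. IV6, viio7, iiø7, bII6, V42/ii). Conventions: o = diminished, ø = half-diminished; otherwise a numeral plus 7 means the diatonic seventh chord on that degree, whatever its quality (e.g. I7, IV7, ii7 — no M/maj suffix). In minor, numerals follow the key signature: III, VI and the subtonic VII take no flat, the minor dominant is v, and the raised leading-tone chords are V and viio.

III64

Stacked in thirds the chord is Ab-C-Eb: a major triad on Ab.
In F minor, Ab is the mediant; the diatonic major triad there is III.
With Eb in the bass the chord is in second inversion, so the figured bass is 64.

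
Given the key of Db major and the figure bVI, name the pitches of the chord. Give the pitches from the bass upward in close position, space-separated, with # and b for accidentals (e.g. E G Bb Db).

bVI is a major triad on the lowered sixth degree, borrowed from the parallel minor. In Db major that root is Bbb.
So the chord is Bbb-Db-Fb.

Bbb Db Fb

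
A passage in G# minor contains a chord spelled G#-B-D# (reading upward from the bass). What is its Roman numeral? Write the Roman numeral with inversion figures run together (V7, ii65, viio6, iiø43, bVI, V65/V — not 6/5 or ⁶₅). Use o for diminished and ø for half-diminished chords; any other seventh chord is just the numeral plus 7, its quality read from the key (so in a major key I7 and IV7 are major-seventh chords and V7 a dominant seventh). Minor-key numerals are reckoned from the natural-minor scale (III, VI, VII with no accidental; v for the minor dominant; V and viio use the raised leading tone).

The pitches G#-B-D# form a minor triad rooted on G#.
G# is scale degree 1 in G# minor, and a minor triad on that degree is written i.

i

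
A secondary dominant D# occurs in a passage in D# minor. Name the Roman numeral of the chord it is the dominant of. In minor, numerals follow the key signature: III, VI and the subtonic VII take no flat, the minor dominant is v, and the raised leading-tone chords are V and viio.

iv

The chord is a major triad on D#.
A dominant resolves down a perfect fifth: D# → G#. In D# minor, G# is scale degree 4, i.e. iv.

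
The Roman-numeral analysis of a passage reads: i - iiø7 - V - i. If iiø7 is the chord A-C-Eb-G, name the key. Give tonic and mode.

G minor

iiø7 is given as A-C-Eb-G — a half-diminished seventh chord with root A.
Counting down one scale step from A places the tonic on G; a half-diminished seventh chord on degree 2 is diatonic only in minor.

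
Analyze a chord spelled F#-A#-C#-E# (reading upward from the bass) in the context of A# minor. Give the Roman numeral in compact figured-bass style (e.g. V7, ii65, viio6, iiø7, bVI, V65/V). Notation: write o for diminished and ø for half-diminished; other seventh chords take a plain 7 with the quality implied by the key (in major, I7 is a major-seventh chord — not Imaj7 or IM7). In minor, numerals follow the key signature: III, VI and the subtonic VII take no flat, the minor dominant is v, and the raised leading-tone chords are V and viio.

The pitches F#-A#-C#-E# form a major seventh chord rooted on F#.
F# is scale degree 6 in A# minor, and a major seventh chord on that degree is written VI7.

VI7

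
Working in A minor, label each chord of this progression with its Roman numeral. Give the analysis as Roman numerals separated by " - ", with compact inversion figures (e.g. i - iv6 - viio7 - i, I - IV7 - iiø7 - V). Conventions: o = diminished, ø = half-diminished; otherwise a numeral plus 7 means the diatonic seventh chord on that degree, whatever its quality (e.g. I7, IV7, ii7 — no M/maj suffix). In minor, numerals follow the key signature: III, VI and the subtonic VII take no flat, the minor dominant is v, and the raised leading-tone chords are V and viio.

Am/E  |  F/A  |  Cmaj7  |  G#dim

Am/E: minor triad on A = scale degree 1 → i64.
F/A: major triad on F = scale degree 6 → VI6.
Cmaj7: major seventh chord on C = scale degree 3 → III7.
G#dim has root G#, degree 7 in A minor, so viio.

i64 - VI6 - III7 - viio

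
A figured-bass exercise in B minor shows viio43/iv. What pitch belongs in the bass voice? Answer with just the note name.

The applied chord viio43/iv is rooted on D#: D#-F#-A-C.
The figure 43 means second inversion — the fifth is in the bass.

A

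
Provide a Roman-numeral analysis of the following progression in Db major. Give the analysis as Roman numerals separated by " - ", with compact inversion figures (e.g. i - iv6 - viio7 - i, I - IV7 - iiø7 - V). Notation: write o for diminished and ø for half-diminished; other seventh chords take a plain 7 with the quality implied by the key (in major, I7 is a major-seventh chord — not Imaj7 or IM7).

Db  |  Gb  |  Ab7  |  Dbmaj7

I - IV - V7 - I7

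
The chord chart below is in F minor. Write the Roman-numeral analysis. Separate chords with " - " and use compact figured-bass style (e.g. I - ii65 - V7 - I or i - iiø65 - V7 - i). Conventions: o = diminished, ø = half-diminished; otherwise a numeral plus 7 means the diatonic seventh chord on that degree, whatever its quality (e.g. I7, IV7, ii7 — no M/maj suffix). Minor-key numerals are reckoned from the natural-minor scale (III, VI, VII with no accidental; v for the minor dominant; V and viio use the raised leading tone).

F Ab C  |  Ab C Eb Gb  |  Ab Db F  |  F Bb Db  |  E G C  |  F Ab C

i - V7/VI - VI64 - iv64 - V6 - i

F-Ab-C: root F is the tonic; minor triad there is i.
Ab-C-Eb-Gb is the secondary dominant of VI (dominant seventh chord on Ab): V7/VI.
Ab-Db-F: root Db is the submediant; major triad there is VI64.
F-Bb-Db: minor triad on Bb = scale degree 4 → iv64.
E-G-C: root C is the dominant; major triad there is V6.
F-Ab-C: minor triad on F = scale degree 1 → i.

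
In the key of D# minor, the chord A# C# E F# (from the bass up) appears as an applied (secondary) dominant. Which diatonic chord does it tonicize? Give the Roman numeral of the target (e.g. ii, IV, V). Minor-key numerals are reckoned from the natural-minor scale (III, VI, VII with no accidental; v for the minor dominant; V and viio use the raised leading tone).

VI

The chord is a dominant seventh chord on F#.
A dominant resolves down a perfect fifth: F# → B. In D# minor, B is scale degree 6, i.e. VI.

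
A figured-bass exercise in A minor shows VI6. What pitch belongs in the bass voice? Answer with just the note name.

VI in A minor has root F; the chord is F-A-C.
The figure 6 means first inversion — the third is in the bass.

A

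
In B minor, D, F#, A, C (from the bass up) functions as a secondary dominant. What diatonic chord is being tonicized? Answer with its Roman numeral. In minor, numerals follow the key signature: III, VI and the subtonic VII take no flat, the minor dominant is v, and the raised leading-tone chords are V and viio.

VI

The chord is a dominant seventh chord on D.
A dominant resolves down a perfect fifth: D → G. In B minor, G is scale degree 6, i.e. VI.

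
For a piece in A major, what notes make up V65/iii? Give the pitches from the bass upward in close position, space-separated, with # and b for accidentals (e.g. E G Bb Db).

B# D# F# G#

V65/iii is a secondary dominant — the dominant seventh of iii. iii in A major is C#, so the applied chord's root is G#, a perfect fifth above.
Building a dominant seventh chord on G# gives G#-B#-D#-F#.
The figured bass 65 indicates first inversion, placing the third (B#) in the bass: B#-D#-F#-G#.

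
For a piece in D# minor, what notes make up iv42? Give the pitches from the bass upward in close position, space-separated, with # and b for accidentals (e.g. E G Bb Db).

The numeral's case and figure indicate a minor seventh chord. In D# minor its root, the subdominant, is G#.
Stacking thirds from G# gives G#-B-D#-F#.
With the 42 figure the chord is in third inversion; from the bass F# upward in close position it reads F#-G#-B-D#.

F# G# B D#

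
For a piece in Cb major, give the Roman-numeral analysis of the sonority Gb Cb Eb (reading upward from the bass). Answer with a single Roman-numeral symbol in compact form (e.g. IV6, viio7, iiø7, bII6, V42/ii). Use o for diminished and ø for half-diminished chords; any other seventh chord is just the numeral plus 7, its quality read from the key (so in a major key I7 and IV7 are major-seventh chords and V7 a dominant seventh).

I64

The pitches Cb-Eb-Gb form a major triad rooted on Cb.
In Cb major, Cb is the tonic; the diatonic major triad there is I.
With Gb in the bass the chord is in second inversion, so the figured bass is 64.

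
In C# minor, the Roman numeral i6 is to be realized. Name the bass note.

E

i in C# minor has root C#; the chord is C#-E-G#.
The figure 6 means first inversion — the third is in the bass.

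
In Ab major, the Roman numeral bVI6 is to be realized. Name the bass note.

Ab

bVI in Ab major has root Fb; the chord is Fb-Ab-Cb.
The figure 6 means first inversion — the third is in the bass.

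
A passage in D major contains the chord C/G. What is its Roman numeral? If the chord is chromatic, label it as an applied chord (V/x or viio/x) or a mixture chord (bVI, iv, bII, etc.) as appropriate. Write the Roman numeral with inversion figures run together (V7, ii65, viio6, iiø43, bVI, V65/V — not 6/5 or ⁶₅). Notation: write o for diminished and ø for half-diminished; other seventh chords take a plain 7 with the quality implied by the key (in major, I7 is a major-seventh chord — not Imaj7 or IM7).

bVII64

Stacked in thirds the chord is C-E-G: a major triad on C.
C is the lowered seventh degree of D major (diatonic 7 would be C#). This is a major triad on the lowered seventh degree (the subtonic), borrowed from the parallel minor.
With G in the bass the chord is in second inversion, so the figured bass is 64.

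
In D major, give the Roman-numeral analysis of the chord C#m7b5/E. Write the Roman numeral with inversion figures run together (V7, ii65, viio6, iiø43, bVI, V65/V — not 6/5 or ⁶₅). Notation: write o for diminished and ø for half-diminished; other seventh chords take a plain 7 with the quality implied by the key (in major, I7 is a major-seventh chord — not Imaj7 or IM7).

viiø65

The pitches C#-E-G-B form a half-diminished seventh chord rooted on C#.
C# is scale degree 7 in D major, and a half-diminished seventh chord on that degree is written viiø7.
With E in the bass the chord is in first inversion, so the figured bass is 65.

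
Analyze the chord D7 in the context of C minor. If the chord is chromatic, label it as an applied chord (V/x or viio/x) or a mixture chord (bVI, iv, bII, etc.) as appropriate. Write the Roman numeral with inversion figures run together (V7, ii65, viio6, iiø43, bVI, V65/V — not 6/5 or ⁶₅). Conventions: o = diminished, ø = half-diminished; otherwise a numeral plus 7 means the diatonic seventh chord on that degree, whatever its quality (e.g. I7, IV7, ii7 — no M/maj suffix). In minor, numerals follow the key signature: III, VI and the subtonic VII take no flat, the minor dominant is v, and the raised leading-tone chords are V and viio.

V7/V

The pitches D-F#-A-C form a dominant seventh chord rooted on D.
D is not a diatonic chord root with this quality in C minor, but it lies a perfect fifth above G (V), so the chord functions as an applied dominant of V.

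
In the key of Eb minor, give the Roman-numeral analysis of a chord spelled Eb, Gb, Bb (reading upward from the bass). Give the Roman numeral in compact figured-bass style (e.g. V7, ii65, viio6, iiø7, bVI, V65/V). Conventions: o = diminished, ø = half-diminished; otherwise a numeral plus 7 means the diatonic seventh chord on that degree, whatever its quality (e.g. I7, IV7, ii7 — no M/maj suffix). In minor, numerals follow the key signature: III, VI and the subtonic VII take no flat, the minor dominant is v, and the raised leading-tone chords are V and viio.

i

Stacked in thirds the chord is Eb-Gb-Bb: a minor triad on Eb.
Eb is scale degree 1 in Eb minor, and a minor triad on that degree is written i.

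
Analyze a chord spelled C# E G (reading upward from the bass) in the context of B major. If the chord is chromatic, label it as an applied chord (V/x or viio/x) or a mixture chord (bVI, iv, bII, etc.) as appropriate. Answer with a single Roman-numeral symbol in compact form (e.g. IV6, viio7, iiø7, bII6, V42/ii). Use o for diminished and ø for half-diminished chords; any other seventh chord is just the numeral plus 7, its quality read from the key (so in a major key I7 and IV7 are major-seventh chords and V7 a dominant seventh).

iio

Stacked in thirds the chord is C#-E-G: a diminished triad on C#.
C# is the second degree of B major. This is the diminished supertonic triad, borrowed from the parallel minor.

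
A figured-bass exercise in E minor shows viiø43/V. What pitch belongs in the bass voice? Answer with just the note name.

E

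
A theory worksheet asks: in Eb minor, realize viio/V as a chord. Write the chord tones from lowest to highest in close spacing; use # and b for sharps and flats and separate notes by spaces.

The slash marks an applied leading-tone chord: viio of V. In Eb minor, V is Bb, so the leading tone to it is A, a half step below.
Building a diminished triad on A gives A-C-Eb.

A C Eb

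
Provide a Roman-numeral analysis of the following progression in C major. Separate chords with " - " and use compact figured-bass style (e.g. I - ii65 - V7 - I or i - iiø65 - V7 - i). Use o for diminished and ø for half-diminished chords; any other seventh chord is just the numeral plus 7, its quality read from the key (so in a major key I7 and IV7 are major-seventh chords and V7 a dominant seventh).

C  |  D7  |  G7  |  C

C: root C is the tonic; major triad there is I.
D7: a dominant seventh chord on D, the applied dominant of V → V7/V.
G7 has root G, degree 5 in C major, so V7.
C has root C, degree 1 in C major, so I.

I - V7/V - V7 - I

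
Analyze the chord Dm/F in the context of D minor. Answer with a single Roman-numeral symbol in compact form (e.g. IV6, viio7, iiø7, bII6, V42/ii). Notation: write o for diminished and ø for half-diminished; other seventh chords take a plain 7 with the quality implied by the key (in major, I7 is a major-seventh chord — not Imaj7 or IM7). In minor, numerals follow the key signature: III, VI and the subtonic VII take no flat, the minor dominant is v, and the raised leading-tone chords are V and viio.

The pitches D-F-A form a minor triad rooted on D.
In D minor, D is the tonic; the diatonic minor triad there is i.
With F in the bass the chord is in first inversion, so the figured bass is 6.

i6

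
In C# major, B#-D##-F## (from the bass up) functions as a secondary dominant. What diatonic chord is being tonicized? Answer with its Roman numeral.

iii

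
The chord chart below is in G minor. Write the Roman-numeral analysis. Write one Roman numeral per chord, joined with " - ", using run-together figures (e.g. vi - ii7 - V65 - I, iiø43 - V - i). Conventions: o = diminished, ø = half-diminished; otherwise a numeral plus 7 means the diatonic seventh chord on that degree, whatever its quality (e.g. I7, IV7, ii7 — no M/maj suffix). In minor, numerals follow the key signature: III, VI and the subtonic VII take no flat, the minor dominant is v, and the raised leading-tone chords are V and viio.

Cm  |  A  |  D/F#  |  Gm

Cm has root C, degree 4 in G minor, so iv.
A: a major triad on A, the applied dominant of V → V/V.
D/F# has root D, degree 5 in G minor, so V6.
Gm: root G is the tonic; minor triad there is i.

iv - V/V - V6 - i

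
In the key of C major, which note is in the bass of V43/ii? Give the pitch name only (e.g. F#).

E

The applied chord V43/ii is rooted on A: A-C#-E-G.
The figure 43 means second inversion — the fifth is in the bass.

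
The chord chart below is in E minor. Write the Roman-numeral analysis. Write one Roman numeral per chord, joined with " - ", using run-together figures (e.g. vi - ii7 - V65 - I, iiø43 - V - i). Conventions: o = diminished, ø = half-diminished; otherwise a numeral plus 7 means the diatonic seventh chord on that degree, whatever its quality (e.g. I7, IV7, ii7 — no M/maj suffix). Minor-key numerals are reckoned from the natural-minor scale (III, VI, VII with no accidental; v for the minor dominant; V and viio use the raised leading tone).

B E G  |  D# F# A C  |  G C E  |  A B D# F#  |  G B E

i64 - viio7 - VI64 - V42 - i6

B-E-G: minor triad on E = scale degree 1 → i64.
D#-F#-A-C: fully diminished seventh chord on D# = scale degree 7 → viio7.
G-C-E: major triad on C = scale degree 6 → VI64.
A-B-D#-F# has root B, degree 5 in E minor, so V42.
G-B-E: root E is the tonic; minor triad there is i6.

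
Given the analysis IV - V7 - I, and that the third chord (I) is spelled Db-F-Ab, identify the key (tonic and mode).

The anchor chord is a major triad on Db, labeled I.
If Db is scale degree 1 and the mode makes that degree carry a major triad, the tonic is Db and the mode is major.

Db major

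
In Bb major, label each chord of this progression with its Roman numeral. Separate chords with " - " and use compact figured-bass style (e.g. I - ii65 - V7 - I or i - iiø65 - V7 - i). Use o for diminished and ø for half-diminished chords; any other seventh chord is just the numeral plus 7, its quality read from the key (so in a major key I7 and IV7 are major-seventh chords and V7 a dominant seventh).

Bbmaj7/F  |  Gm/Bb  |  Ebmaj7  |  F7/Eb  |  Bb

Bbmaj7/F: root Bb is the tonic; major seventh chord there is I43.
Gm/Bb: root G is the submediant; minor triad there is vi6.
Ebmaj7 has root Eb, degree 4 in Bb major, so IV7.
F7/Eb: root F is the dominant; dominant seventh chord there is V42.
Bb: major triad on Bb = scale degree 1 → I.

I43 - vi6 - IV7 - V42 - I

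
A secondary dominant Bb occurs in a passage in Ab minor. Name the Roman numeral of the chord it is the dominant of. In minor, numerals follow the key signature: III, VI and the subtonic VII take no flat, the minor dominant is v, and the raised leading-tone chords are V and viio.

The chord is a major triad on Bb.
A dominant resolves down a perfect fifth: Bb → Eb. In Ab minor, Eb is scale degree 5, i.e. V.

V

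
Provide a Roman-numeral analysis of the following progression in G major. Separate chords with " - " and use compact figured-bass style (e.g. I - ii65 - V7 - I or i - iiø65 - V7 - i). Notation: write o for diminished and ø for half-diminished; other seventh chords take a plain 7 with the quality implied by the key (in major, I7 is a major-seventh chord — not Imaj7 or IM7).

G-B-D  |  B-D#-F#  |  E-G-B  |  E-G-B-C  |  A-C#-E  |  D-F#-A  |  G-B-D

I - V/vi - vi - IV65 - V/V - V - I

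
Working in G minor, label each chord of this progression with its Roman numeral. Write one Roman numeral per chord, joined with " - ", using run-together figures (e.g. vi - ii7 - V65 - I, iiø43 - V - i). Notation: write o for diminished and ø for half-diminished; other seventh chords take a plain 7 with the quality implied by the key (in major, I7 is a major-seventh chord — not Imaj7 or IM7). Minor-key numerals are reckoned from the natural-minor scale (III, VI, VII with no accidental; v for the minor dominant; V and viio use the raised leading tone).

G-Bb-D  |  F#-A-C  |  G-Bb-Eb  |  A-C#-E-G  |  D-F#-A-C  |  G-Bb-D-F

G-Bb-D: root G is the tonic; minor triad there is i.
F#-A-C has root F#, degree 7 in G minor, so viio.
G-Bb-Eb: root Eb is the submediant; major triad there is VI6.
A-C#-E-G: chromatic; A is V of V, so V7/V.
D-F#-A-C: dominant seventh chord on D = scale degree 5 → V7.
G-Bb-D-F has root G, degree 1 in G minor, so i7.

i - viio - VI6 - V7/V - V7 - i7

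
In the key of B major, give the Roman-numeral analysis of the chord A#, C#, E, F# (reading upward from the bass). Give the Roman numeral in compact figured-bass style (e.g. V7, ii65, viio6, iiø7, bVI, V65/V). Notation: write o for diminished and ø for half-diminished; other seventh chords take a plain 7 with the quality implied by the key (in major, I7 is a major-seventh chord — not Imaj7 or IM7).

The pitches F#-A#-C#-E form a dominant seventh chord rooted on F#.
In B major, F# is the dominant; the diatonic dominant seventh chord there is V7.
With A# in the bass the chord is in first inversion, so the figured bass is 65.

V65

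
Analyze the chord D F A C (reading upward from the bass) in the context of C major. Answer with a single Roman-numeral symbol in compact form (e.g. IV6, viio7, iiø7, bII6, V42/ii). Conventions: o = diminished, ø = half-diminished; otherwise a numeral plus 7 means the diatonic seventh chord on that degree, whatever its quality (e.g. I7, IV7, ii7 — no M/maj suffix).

ii7

Stacked in thirds the chord is D-F-A-C: a minor seventh chord on D.
D is scale degree 2 in C major, and a minor seventh chord on that degree is written ii7.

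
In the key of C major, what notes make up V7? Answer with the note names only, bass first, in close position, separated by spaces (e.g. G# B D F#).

In C major, the dominant is G, and the diatonic chord built there is a dominant seventh chord.
That chord is spelled G-B-D-F.

G B D F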